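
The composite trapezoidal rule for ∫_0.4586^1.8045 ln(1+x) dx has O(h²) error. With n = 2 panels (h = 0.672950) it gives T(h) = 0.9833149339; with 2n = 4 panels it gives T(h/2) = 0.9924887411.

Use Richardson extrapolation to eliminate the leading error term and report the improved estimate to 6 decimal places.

Method order is 2; weight 2^2 = 4.
Weighted: 3.9699549644 − 0.9833149339 = 2.9866400305
(4·0.9924887411 − 0.9833149339)/(4 − 1) = 0.9955466768

0.995547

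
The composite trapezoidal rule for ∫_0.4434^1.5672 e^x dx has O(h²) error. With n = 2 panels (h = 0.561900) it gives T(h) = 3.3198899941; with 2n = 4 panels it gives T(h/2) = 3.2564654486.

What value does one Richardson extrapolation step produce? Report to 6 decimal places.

r = 2: numerator weight 4, denominator 3.
4·3.2564654486 = 13.0258617944; subtract 3.3198899941 → 9.7059718003
Denominator 4 − 1 = 3.
So the Richardson estimate is 3.2353239334.
Correction |R − A(h/2)| = 2.114e-02; gap |A(h/2) − A(h)| = 6.342e-02.

3.235324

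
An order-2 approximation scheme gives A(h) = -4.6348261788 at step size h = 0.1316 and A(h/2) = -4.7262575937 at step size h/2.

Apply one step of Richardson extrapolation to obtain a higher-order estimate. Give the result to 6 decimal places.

Order 2 gives 2^r = 4 and 2^r − 1 = 3.
Numerator 4 × A(h/2) − A(h) = 4 × (-4.7262575937) − (-4.6348261788) = -14.2702041960
Extrapolated: (-14.2702041960) / 3 = -4.7567347320

-4.756735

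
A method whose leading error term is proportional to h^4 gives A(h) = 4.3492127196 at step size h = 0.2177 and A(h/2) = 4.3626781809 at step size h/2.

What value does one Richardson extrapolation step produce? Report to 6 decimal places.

4.363576

r = 4: numerator weight 16, denominator 15.
Numerator 16 × A(h/2) − A(h) = 16 × 4.3626781809 − 4.3492127196 = 65.4536381748
(16 × 4.3626781809 − 4.3492127196)/(16 − 1) = 4.3635758783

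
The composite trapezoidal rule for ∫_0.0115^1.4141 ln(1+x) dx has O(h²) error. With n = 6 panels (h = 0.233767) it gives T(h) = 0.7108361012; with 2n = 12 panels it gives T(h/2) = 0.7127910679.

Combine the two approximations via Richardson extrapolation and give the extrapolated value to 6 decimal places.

0.713443

Leading term ∝ h^2; use weight 4 = 2^2.
4*0.7127910679 = 2.8511642716; subtract 0.7108361012 → 2.1403281704
Divide by 2^2 − 1 = 3.
R = 2.1403281704/3 = 0.7134427235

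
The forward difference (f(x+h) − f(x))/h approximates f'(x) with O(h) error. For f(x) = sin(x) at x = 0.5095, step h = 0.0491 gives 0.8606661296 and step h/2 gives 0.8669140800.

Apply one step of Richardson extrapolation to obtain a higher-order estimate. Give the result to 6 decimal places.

Method order is 1; weight 2^1 = 2.
Numerator 2 × A(h/2) − A(h) = 2 × 0.8669140800 − 0.8606661296 = 0.8731620304
Extrapolated: 0.8731620304 / 1 = 0.8731620304
Correction |R − A(h/2)| = 6.248e-03; gap |A(h/2) − A(h)| = 6.248e-03.

0.873162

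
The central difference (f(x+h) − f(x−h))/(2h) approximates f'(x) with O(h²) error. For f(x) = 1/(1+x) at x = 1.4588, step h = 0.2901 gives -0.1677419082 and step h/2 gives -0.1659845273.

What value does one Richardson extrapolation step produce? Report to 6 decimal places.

Error is O(h^2); halving h shrinks it by 2^2 = 4.
4*(-0.1659845273) − (-0.1677419082) = -0.4961962010
(4*(-0.1659845273) − (-0.1677419082))/(4 − 1) = -0.1653987337
Correction |R − A(h/2)| = 5.858e-04; gap |A(h/2) − A(h)| = 1.757e-03.

-0.165399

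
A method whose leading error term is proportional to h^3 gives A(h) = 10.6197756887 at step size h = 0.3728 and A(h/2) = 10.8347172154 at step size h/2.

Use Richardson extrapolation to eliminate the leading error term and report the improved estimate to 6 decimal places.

Order 3 gives 2^r = 8 and 2^r − 1 = 7.
Numerator 8*A(h/2) − A(h) = 8*10.8347172154 − 10.6197756887 = 76.0579620345
(8*10.8347172154 − 10.6197756887)/(8 − 1) = 10.8654231478
Correction |R − A(h/2)| = 3.071e-02; gap |A(h/2) − A(h)| = 2.149e-01.

10.865423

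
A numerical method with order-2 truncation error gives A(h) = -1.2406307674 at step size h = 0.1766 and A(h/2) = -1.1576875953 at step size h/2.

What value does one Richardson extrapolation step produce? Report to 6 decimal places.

Leading term ∝ h^2; use weight 4 = 2^2.
4 × (-1.1576875953) − (-1.2406307674) = -3.3901196138
Divide by 2^2 − 1 = 3.
Result: -1.1300398713

-1.130040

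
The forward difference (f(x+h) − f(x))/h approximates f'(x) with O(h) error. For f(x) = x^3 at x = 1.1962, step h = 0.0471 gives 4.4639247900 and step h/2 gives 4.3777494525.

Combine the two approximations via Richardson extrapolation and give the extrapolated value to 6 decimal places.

4.291574

r = 1: numerator weight 2, denominator 1.
2 × 4.3777494525 − 4.4639247900 = 4.2915741150
Divide by 2^1 − 1 = 1.
Result: 4.2915741150
Correction |R − A(h/2)| = 8.618e-02; gap |A(h/2) − A(h)| = 8.618e-02.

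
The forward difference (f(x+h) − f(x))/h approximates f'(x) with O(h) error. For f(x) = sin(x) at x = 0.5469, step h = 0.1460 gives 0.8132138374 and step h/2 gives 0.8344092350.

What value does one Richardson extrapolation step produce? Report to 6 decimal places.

0.855605

Leading term ∝ h^1; use weight 2 = 2^1.
A(h/2) − A(h) = 0.8344092350 − 0.8132138374 = 0.0211953976
Divide by 2^1 − 1 = 1: 0.0211953976/1 = 0.0211953976
R = A(h/2) + (A(h/2) − A(h))/1 = 0.8344092350 + 0.0211953976 = 0.8556046326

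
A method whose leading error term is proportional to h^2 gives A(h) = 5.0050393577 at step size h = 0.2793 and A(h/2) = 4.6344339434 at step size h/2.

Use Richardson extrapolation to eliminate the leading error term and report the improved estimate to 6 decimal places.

4.510899

Error is O(h^2); halving h shrinks it by 2^2 = 4.
4·4.6344339434 − 5.0050393577 = 13.5326964159
R = 13.5326964159/3 = 4.5108988053
Correction |R − A(h/2)| = 1.235e-01; gap |A(h/2) − A(h)| = 3.706e-01.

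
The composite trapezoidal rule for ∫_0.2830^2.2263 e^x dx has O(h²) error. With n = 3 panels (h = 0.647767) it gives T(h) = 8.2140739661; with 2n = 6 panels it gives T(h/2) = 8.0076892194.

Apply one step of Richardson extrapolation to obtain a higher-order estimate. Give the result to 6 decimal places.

7.938894

Order 2 gives 2^r = 4 and 2^r − 1 = 3.
4×8.0076892194 = 32.0307568776; 32.0307568776 − 8.2140739661 = 23.8166829115
(4×8.0076892194 − 8.2140739661)/(4 − 1) = 7.9388943038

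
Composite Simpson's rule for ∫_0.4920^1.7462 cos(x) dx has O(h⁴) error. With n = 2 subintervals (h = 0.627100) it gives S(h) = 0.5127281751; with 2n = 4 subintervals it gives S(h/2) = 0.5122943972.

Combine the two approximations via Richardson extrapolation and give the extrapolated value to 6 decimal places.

r = 4: numerator weight 16, denominator 15.
Top: 16(0.5122943972) − (0.5127281751) = 7.6839821801
Divide by 2^4 − 1 = 15.
So the Richardson estimate is 0.5122654787.
Shift from A(h/2): −0.0000289185.

0.512265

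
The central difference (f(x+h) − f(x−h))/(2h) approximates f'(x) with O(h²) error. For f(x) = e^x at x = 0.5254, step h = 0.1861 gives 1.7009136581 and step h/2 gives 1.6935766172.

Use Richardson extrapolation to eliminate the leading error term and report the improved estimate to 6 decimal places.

Error is O(h^2); halving h shrinks it by 2^2 = 4.
Weighted: 6.7743064688 − 1.7009136581 = 5.0733928107
Denominator 4 − 1 = 3.
Result: 1.6911309369
Gap between inputs: 7.337e-03; correction applied: −0.0024456803.

1.691131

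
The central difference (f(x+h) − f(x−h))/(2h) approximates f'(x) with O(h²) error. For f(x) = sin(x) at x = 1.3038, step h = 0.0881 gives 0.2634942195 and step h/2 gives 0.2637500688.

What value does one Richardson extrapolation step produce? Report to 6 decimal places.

r = 2: numerator weight 4, denominator 3.
4×0.2637500688 − 0.2634942195 = 0.7915060557
Divide by 2^2 − 1 = 3.
(4×0.2637500688 − 0.2634942195)/(4 − 1) = 0.2638353519
Shift from A(h/2): +0.0000852831.

0.263835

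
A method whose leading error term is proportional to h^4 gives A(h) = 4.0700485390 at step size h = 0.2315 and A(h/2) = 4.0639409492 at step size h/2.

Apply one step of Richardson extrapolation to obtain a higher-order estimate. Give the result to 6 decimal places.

4.063534

With r = 4 the leading error scales as h^4, so the weight is 2^4 = 16.
16 × 4.0639409492 = 65.0230551872; 65.0230551872 − 4.0700485390 = 60.9530066482
Denominator 16 − 1 = 15.
Result: 4.0635337765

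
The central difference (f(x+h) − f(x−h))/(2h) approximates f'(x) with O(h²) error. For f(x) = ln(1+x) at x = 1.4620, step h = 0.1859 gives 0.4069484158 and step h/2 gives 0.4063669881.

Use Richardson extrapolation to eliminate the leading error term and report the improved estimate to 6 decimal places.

r = 2, so 2^r = 4.
Top: 4(0.4063669881) − (0.4069484158) = 1.2185195366
Divide by 2^2 − 1 = 3.
R = 1.2185195366/3 = 0.4061731789
Shift from A(h/2): −0.0001938092.

0.406173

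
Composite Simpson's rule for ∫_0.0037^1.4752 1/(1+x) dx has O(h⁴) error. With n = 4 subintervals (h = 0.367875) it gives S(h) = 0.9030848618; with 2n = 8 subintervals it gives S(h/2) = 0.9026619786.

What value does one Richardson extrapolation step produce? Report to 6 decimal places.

0.902634

r = 4: numerator weight 16, denominator 15.
16·0.9026619786 = 14.4425916576; 14.4425916576 − 0.9030848618 = 13.5395067958
13.5395067958 ÷ 15 = 0.9026337864
Correction |R − A(h/2)| = 2.819e-05; gap |A(h/2) − A(h)| = 4.229e-04.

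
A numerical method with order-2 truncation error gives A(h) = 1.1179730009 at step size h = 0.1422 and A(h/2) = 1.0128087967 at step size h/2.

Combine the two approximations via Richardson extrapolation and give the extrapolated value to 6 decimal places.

Leading term ∝ h^2; use weight 4 = 2^2.
Top: 4(1.0128087967) − (1.1179730009) = 2.9332621859
R = 2.9332621859/3 = 0.9777540620

0.977754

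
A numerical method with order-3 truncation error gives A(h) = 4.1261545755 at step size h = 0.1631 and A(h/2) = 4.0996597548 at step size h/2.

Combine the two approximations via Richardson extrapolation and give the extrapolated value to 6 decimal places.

Method order is 3; weight 2^3 = 8.
8*4.0996597548 = 32.7972780384; subtract 4.1261545755 → 28.6711234629
R = 28.6711234629/7 = 4.0958747804
Correction |R − A(h/2)| = 3.785e-03; gap |A(h/2) − A(h)| = 2.649e-02.

4.095875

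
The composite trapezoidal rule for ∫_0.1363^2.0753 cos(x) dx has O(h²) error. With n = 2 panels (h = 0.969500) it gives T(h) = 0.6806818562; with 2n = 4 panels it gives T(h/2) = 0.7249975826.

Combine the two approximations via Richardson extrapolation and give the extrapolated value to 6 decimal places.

0.739769

Order 2 gives 2^r = 4 and 2^r − 1 = 3.
4·0.7249975826 = 2.8999903304; subtract 0.6806818562 → 2.2193084742
Divide by 2^2 − 1 = 3.
R = 2.2193084742/3 = 0.7397694914
Shift from A(h/2): +0.0147719088.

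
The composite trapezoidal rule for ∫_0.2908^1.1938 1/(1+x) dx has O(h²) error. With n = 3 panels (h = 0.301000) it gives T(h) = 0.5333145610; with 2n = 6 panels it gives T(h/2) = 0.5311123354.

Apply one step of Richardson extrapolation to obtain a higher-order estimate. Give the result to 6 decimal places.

0.530378

r = 2: numerator weight 4, denominator 3.
Top: 4(0.5311123354) − (0.5333145610) = 1.5911347806
(4×0.5311123354 − 0.5333145610)/(4 − 1) = 0.5303782602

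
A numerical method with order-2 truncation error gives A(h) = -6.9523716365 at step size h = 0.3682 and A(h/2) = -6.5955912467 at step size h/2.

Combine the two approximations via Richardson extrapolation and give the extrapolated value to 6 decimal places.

-6.476664

Order 2 gives 2^r = 4 and 2^r − 1 = 3.
2^2×A(h/2) = -26.3823649868; minus A(h) gives -19.4299933503.
(-19.4299933503) ÷ 3 = -6.4766644501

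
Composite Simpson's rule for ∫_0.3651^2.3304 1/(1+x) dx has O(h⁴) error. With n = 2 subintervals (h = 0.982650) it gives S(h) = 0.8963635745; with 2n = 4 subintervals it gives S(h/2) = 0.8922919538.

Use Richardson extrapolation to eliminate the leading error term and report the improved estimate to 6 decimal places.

Method order is 4; weight 2^4 = 16.
16*0.8922919538 − 0.8963635745 = 13.3803076863
R = 13.3803076863/15 = 0.8920205124

0.892021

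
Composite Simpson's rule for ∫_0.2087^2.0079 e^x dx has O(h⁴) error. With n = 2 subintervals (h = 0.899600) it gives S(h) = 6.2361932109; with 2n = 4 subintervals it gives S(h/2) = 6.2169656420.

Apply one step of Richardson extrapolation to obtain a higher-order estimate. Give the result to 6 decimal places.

6.215684

Error is O(h^4); halving h shrinks it by 2^4 = 16.
16 × 6.2169656420 = 99.4714502720; subtract 6.2361932109 → 93.2352570611
Denominator 16 − 1 = 15.
R = 93.2352570611/15 = 6.2156838041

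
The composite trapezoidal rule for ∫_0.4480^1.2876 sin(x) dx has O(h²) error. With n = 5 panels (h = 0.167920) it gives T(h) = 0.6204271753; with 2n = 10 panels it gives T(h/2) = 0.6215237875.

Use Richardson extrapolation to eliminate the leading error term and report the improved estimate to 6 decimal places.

r = 2, so 2^r = 4.
Top: 4(0.6215237875) − (0.6204271753) = 1.8656679747
Denominator 4 − 1 = 3.
Result: 0.6218893249

0.621889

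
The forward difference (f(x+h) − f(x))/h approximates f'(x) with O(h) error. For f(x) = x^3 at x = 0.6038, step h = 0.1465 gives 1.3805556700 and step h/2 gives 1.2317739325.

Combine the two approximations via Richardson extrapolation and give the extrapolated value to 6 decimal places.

Leading term ∝ h^1; use weight 2 = 2^1.
Top: 2(1.2317739325) − (1.3805556700) = 1.0829921950
Denominator 2 − 1 = 1.
(2*1.2317739325 − 1.3805556700)/(2 − 1) = 1.0829921950

1.082992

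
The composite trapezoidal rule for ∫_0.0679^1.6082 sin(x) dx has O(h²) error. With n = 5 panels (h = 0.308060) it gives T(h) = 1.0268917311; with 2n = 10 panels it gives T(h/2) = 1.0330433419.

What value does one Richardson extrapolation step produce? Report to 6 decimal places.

Error is O(h^2); halving h shrinks it by 2^2 = 4.
4×1.0330433419 = 4.1321733676; 4.1321733676 − 1.0268917311 = 3.1052816365
Denominator 4 − 1 = 3.
(4×1.0330433419 − 1.0268917311)/(4 − 1) = 1.0350938788

1.035094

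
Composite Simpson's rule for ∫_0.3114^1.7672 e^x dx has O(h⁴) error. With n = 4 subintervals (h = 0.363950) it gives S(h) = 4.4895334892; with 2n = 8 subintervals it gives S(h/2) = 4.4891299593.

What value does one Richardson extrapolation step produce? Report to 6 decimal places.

Method order is 4; weight 2^4 = 16.
16×4.4891299593 − 4.4895334892 = 67.3365458596
Denominator 16 − 1 = 15.
Result: 4.4891030573
Shift from A(h/2): −0.0000269020.

4.489103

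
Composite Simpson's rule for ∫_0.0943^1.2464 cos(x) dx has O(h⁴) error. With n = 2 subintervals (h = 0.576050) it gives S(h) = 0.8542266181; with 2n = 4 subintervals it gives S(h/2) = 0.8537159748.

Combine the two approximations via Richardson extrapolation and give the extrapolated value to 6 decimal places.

Method order is 4; weight 2^4 = 16.
Difference of the inputs: 0.8537159748 − 0.8542266181 = -0.0005106433
Divide by 2^4 − 1 = 15: (-0.0005106433)/15 = -0.0000340429
R = 0.8537159748 − 0.0000340429 = 0.8536819319
Correction |R − A(h/2)| = 3.404e-05; gap |A(h/2) − A(h)| = 5.106e-04.

0.853682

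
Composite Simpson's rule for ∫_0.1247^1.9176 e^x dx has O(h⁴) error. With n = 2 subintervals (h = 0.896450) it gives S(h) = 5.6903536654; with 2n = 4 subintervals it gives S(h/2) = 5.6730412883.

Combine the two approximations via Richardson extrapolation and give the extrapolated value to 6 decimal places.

The method has order 4: 2^4 = 16.
Difference of the inputs: 5.6730412883 − 5.6903536654 = -0.0173123771
Divide by 2^4 − 1 = 15: (-0.0173123771)/15 = -0.0011541585
R = A(h/2) + (A(h/2) − A(h))/15 = 5.6730412883 − 0.0011541585 = 5.6718871298

5.671887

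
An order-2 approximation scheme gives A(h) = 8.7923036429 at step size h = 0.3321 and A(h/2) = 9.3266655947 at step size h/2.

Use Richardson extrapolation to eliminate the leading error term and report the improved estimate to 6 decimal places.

r = 2: numerator weight 4, denominator 3.
4×9.3266655947 − 8.7923036429 = 28.5143587359
R = 28.5143587359/3 = 9.5047862453

9.504786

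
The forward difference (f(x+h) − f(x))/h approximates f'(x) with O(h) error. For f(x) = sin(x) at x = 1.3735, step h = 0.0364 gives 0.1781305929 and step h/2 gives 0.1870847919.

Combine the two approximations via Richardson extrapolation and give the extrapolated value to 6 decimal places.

0.196039

Method order is 1; weight 2^1 = 2.
Top: 2(0.1870847919) − (0.1781305929) = 0.1960389909
Divide by 2^1 − 1 = 1.
Result: 0.1960389909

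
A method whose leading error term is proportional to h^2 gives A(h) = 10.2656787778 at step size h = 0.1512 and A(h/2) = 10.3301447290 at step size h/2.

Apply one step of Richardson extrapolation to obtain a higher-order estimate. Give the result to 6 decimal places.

10.351633

The method has order 2: 2^2 = 4.
2^2 × A(h/2) = 41.3205789160; minus A(h) gives 31.0549001382.
Divide by 2^2 − 1 = 3.
Extrapolated: 31.0549001382 / 3 = 10.3516333794
Correction |R − A(h/2)| = 2.149e-02; gap |A(h/2) − A(h)| = 6.447e-02.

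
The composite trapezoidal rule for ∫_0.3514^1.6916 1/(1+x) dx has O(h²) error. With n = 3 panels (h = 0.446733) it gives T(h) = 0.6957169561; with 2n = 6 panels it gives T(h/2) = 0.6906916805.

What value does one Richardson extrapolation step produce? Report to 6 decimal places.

0.689017

r = 2: numerator weight 4, denominator 3.
Top: 4(0.6906916805) − (0.6957169561) = 2.0670497659
Extrapolated: 2.0670497659 / 3 = 0.6890165886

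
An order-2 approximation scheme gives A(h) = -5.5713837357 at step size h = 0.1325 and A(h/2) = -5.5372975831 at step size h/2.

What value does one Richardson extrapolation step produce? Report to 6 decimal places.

With r = 2 the leading error scales as h^2, so the weight is 2^2 = 4.
4·(-5.5372975831) − (-5.5713837357) = -16.5778065967
Divide by 2^2 − 1 = 3.
(4·(-5.5372975831) − (-5.5713837357))/(4 − 1) = -5.5259355322
Gap between inputs: 3.409e-02; correction applied: +0.0113620509.

-5.525936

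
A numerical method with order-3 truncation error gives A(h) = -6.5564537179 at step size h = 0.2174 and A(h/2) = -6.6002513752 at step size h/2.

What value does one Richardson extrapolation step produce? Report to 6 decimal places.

With r = 3 the leading error scales as h^3, so the weight is 2^3 = 8.
8×(-6.6002513752) − (-6.5564537179) = -46.2455572837
(-46.2455572837) ÷ 7 = -6.6065081834
Gap between inputs: 4.380e-02; correction applied: −0.0062568082.

-6.606508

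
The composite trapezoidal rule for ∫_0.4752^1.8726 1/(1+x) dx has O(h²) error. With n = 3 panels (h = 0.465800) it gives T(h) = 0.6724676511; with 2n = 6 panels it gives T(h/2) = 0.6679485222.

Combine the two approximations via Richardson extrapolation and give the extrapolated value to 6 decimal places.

0.666442

r = 2, so 2^r = 4.
4·0.6679485222 = 2.6717940888; 2.6717940888 − 0.6724676511 = 1.9993264377
Extrapolated: 1.9993264377 / 3 = 0.6664421459
Shift from A(h/2): −0.0015063763.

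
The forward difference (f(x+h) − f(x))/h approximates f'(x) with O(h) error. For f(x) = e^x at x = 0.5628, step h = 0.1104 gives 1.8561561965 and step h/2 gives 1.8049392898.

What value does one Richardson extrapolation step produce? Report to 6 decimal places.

1.753722

r = 1, so 2^r = 2.
2·1.8049392898 = 3.6098785796; 3.6098785796 − 1.8561561965 = 1.7537223831
Denominator 2 − 1 = 1.
Extrapolated: 1.7537223831 / 1 = 1.7537223831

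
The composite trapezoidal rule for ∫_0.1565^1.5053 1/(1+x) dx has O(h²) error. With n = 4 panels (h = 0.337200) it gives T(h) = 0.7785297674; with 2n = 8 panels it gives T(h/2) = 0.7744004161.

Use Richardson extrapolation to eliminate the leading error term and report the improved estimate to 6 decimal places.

r = 2, so 2^r = 4.
A(h/2) − A(h) = 0.7744004161 − 0.7785297674 = -0.0041293513
Divide by 2^2 − 1 = 3: (-0.0041293513)/3 = -0.0013764504
R = A(h/2) + (A(h/2) − A(h))/3 = 0.7744004161 − 0.0013764504 = 0.7730239657

0.773024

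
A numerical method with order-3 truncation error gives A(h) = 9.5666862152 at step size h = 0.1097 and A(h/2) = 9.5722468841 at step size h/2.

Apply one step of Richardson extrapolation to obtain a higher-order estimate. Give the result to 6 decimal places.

9.573041

The method has order 3: 2^3 = 8.
8*9.5722468841 − 9.5666862152 = 67.0112888576
Denominator 8 − 1 = 7.
67.0112888576 ÷ 7 = 9.5730412654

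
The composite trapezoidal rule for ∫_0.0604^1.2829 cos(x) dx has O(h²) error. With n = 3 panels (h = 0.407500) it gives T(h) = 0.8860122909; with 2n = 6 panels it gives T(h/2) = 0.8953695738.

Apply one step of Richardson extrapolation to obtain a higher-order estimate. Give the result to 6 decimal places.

r = 2: numerator weight 4, denominator 3.
Weighted: 3.5814782952 − 0.8860122909 = 2.6954660043
2.6954660043 ÷ 3 = 0.8984886681

0.898489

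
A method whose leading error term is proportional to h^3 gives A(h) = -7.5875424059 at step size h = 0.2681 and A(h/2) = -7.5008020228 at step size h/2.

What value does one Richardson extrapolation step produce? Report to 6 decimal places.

-7.488411

With r = 3 the leading error scales as h^3, so the weight is 2^3 = 8.
Weighted: (-60.0064161824) − (-7.5875424059) = -52.4188737765
Divide by 2^3 − 1 = 7.
So the Richardson estimate is -7.4884105395.
Shift from A(h/2): +0.0123914833.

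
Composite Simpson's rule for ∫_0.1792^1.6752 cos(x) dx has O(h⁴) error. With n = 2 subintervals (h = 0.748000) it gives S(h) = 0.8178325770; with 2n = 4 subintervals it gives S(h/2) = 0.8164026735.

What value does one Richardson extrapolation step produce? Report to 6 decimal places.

Order 4 gives 2^r = 16 and 2^r − 1 = 15.
Weighted: 13.0624427760 − 0.8178325770 = 12.2446101990
Denominator 16 − 1 = 15.
So the Richardson estimate is 0.8163073466.

0.816307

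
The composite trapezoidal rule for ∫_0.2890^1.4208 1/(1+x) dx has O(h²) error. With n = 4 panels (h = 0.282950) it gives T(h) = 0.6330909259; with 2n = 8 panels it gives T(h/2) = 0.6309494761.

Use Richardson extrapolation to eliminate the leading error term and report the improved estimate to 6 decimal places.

0.630236

r = 2, so 2^r = 4.
Difference of the inputs: 0.6309494761 − 0.6330909259 = -0.0021414498
Correction (A(h/2) − A(h))/(4 − 1) = (-0.0021414498)/3 = -0.0007138166
R = A(h/2) + (A(h/2) − A(h))/3 = 0.6309494761 − 0.0007138166 = 0.6302356595
Correction |R − A(h/2)| = 7.138e-04; gap |A(h/2) − A(h)| = 2.141e-03.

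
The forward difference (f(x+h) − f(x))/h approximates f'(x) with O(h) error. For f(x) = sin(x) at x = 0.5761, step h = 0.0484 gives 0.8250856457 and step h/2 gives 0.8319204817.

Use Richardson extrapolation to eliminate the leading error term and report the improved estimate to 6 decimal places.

Error is O(h^1); halving h shrinks it by 2^1 = 2.
Difference of the inputs: 0.8319204817 − 0.8250856457 = 0.0068348360
Correction (A(h/2) − A(h))/(2 − 1) = 0.0068348360/1 = 0.0068348360
R = 0.8319204817 + 0.0068348360 = 0.8387553177
Correction |R − A(h/2)| = 6.835e-03; gap |A(h/2) − A(h)| = 6.835e-03.

0.838755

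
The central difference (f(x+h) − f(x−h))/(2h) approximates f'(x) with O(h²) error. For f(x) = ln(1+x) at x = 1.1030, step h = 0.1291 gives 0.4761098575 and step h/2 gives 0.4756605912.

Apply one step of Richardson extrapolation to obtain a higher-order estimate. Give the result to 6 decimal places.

0.475511

Error is O(h^2); halving h shrinks it by 2^2 = 4.
A(h/2) − A(h) = 0.4756605912 − 0.4761098575 = -0.0004492663
Divide by 2^2 − 1 = 3: (-0.0004492663)/3 = -0.0001497554
R = A(h/2) + (A(h/2) − A(h))/3 = 0.4756605912 − 0.0001497554 = 0.4755108358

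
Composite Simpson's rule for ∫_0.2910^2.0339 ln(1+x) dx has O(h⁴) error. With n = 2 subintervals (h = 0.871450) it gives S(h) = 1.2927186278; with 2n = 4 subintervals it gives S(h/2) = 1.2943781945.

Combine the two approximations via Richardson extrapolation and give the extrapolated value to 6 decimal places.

1.294489

r = 4, so 2^r = 16.
16*1.2943781945 − 1.2927186278 = 19.4173324842
Denominator 16 − 1 = 15.
Result: 1.2944888323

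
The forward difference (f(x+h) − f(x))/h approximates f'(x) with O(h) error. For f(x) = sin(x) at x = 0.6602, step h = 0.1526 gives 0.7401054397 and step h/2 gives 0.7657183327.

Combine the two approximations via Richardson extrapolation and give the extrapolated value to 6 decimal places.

The method has order 1: 2^1 = 2.
2^1*A(h/2) = 1.5314366654; minus A(h) gives 0.7913312257.
R = 0.7913312257/1 = 0.7913312257
Shift from A(h/2): +0.0256128930.

0.791331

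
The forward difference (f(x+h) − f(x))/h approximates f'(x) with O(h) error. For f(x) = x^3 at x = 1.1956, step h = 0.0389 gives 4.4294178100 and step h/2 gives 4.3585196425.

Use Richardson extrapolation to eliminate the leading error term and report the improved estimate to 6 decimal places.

4.287621

With r = 1 the leading error scales as h^1, so the weight is 2^1 = 2.
2 × 4.3585196425 = 8.7170392850; 8.7170392850 − 4.4294178100 = 4.2876214750
(2 × 4.3585196425 − 4.4294178100)/(2 − 1) = 4.2876214750
Gap between inputs: 7.090e-02; correction applied: −0.0708981675.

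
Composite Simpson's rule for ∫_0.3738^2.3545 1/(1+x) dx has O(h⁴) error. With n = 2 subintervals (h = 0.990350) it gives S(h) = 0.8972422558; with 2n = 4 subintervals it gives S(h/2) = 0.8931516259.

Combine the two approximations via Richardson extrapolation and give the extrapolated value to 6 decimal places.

With r = 4 the leading error scales as h^4, so the weight is 2^4 = 16.
16×0.8931516259 = 14.2904260144; subtract 0.8972422558 → 13.3931837586
(16×0.8931516259 − 0.8972422558)/(16 − 1) = 0.8928789172
Shift from A(h/2): −0.0002727087.

0.892879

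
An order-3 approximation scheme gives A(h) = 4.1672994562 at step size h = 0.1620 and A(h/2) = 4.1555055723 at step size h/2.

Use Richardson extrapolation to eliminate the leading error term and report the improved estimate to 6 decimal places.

4.153821

With r = 3 the leading error scales as h^3, so the weight is 2^3 = 8.
Top: 8(4.1555055723) − (4.1672994562) = 29.0767451222
29.0767451222 ÷ 7 = 4.1538207317
Correction |R − A(h/2)| = 1.685e-03; gap |A(h/2) − A(h)| = 1.179e-02.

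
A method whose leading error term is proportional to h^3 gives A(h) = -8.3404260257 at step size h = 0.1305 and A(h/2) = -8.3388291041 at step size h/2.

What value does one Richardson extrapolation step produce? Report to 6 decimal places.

The method has order 3: 2^3 = 8.
Difference of the inputs: -8.3388291041 − (-8.3404260257) = 0.0015969216
Correction (A(h/2) − A(h))/(8 − 1) = 0.0015969216/7 = 0.0002281317
R = -8.3388291041 + 0.0002281317 = -8.3386009724
Gap between inputs: 1.597e-03; correction applied: +0.0002281317.

-8.338601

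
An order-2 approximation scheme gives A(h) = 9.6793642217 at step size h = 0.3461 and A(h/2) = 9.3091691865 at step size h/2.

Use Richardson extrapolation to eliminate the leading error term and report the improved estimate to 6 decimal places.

9.185771

Error is O(h^2); halving h shrinks it by 2^2 = 4.
2^2×A(h/2) = 37.2366767460; minus A(h) gives 27.5573125243.
Divide by 2^2 − 1 = 3.
(4×9.3091691865 − 9.6793642217)/(4 − 1) = 9.1857708414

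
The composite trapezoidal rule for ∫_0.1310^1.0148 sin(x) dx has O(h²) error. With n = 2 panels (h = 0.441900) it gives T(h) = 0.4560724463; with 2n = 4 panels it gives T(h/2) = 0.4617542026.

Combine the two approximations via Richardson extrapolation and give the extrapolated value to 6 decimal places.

With r = 2 the leading error scales as h^2, so the weight is 2^2 = 4.
Top: 4(0.4617542026) − (0.4560724463) = 1.3909443641
(4·0.4617542026 − 0.4560724463)/(4 − 1) = 0.4636481214
Correction |R − A(h/2)| = 1.894e-03; gap |A(h/2) − A(h)| = 5.682e-03.

0.463648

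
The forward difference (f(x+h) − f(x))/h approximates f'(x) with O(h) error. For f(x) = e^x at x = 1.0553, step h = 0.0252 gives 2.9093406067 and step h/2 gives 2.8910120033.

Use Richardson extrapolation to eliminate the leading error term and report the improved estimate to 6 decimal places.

With r = 1 the leading error scales as h^1, so the weight is 2^1 = 2.
2^1 × A(h/2) = 5.7820240066; minus A(h) gives 2.8726833999.
R = 2.8726833999/1 = 2.8726833999

2.872683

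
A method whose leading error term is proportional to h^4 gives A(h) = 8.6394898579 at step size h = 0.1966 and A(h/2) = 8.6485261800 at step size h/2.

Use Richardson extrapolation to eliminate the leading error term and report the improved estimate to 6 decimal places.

r = 4: numerator weight 16, denominator 15.
2^4×A(h/2) = 138.3764188800; minus A(h) gives 129.7369290221.
R = 129.7369290221/15 = 8.6491286015
Shift from A(h/2): +0.0006024215.

8.649129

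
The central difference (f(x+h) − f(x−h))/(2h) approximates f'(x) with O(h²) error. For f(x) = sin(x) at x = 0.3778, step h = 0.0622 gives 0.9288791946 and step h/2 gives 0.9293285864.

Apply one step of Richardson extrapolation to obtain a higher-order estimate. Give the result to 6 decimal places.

0.929478

Method order is 2; weight 2^2 = 4.
4×0.9293285864 = 3.7173143456; 3.7173143456 − 0.9288791946 = 2.7884351510
R = 2.7884351510/3 = 0.9294783837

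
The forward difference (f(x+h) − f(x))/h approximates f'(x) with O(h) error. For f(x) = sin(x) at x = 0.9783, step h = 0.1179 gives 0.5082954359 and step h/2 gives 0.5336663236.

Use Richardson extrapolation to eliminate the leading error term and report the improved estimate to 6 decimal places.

0.559037

Error is O(h^1); halving h shrinks it by 2^1 = 2.
2·0.5336663236 = 1.0673326472; 1.0673326472 − 0.5082954359 = 0.5590372113
Denominator 2 − 1 = 1.
0.5590372113 ÷ 1 = 0.5590372113
Gap between inputs: 2.537e-02; correction applied: +0.0253708877.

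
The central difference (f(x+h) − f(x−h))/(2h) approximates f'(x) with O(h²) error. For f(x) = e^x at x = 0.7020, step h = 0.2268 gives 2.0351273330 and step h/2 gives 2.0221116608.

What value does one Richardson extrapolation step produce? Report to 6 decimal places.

2.017773

The method has order 2: 2^2 = 4.
Top: 4(2.0221116608) − (2.0351273330) = 6.0533193102
Divide by 2^2 − 1 = 3.
So the Richardson estimate is 2.0177731034.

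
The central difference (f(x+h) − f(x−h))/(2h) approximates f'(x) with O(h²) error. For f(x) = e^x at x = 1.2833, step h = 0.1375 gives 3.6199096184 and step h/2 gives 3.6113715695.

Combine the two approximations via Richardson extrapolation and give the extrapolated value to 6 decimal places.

3.608526

Leading term ∝ h^2; use weight 4 = 2^2.
4·3.6113715695 − 3.6199096184 = 10.8255766596
Denominator 4 − 1 = 3.
Result: 3.6085255532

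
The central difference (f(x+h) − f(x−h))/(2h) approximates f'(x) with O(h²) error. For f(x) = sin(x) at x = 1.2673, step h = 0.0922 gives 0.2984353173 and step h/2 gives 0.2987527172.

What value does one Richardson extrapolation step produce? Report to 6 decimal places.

Method order is 2; weight 2^2 = 4.
2^2·A(h/2) = 1.1950108688; minus A(h) gives 0.8965755515.
Divide by 2^2 − 1 = 3.
(4·0.2987527172 − 0.2984353173)/(4 − 1) = 0.2988585172
Shift from A(h/2): +0.0001058000.

0.298859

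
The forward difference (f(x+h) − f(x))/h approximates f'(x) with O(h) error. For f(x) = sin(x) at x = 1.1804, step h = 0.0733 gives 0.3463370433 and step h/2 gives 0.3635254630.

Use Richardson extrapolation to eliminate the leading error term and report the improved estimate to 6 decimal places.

Order 1 gives 2^r = 2 and 2^r − 1 = 1.
2*0.3635254630 = 0.7270509260; 0.7270509260 − 0.3463370433 = 0.3807138827
R = 0.3807138827/1 = 0.3807138827

0.380714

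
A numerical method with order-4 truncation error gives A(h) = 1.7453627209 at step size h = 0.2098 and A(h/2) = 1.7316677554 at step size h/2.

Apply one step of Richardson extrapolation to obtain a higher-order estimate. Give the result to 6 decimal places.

Method order is 4; weight 2^4 = 16.
Numerator 16×A(h/2) − A(h) = 16×1.7316677554 − 1.7453627209 = 25.9613213655
Divide by 2^4 − 1 = 15.
Result: 1.7307547577

1.730755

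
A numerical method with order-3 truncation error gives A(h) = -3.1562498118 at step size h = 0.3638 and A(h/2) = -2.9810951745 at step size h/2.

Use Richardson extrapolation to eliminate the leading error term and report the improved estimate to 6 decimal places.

Method order is 3; weight 2^3 = 8.
Top: 8(-2.9810951745) − (-3.1562498118) = -20.6925115842
Denominator 8 − 1 = 7.
R = (-20.6925115842)/7 = -2.9560730835
Shift from A(h/2): +0.0250220910.

-2.956073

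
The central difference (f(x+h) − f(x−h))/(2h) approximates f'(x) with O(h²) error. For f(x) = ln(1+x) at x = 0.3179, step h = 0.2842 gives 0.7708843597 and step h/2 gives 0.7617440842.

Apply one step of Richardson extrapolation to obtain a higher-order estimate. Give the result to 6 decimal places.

0.758697

With r = 2 the leading error scales as h^2, so the weight is 2^2 = 4.
4*0.7617440842 = 3.0469763368; 3.0469763368 − 0.7708843597 = 2.2760919771
Divide by 2^2 − 1 = 3.
Extrapolated: 2.2760919771 / 3 = 0.7586973257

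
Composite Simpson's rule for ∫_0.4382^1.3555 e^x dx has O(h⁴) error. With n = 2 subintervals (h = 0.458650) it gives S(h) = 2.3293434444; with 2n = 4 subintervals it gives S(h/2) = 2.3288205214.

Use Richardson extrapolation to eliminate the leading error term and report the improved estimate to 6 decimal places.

2.328786

The method has order 4: 2^4 = 16.
Weighted: 37.2611283424 − 2.3293434444 = 34.9317848980
(16 × 2.3288205214 − 2.3293434444)/(16 − 1) = 2.3287856599
Correction |R − A(h/2)| = 3.486e-05; gap |A(h/2) − A(h)| = 5.229e-04.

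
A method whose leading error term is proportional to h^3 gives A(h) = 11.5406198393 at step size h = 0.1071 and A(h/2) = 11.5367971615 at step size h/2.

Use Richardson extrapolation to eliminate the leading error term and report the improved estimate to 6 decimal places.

Error is O(h^3); halving h shrinks it by 2^3 = 8.
8×11.5367971615 = 92.2943772920; 92.2943772920 − 11.5406198393 = 80.7537574527
Extrapolated: 80.7537574527 / 7 = 11.5362510647
Gap between inputs: 3.823e-03; correction applied: −0.0005460968.

11.536251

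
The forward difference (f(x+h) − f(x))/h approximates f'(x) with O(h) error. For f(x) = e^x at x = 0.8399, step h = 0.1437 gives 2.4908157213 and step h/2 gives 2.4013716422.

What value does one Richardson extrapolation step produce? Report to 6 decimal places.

2.311928

Error is O(h^1); halving h shrinks it by 2^1 = 2.
2·2.4013716422 − 2.4908157213 = 2.3119275631
Extrapolated: 2.3119275631 / 1 = 2.3119275631
Gap between inputs: 8.944e-02; correction applied: −0.0894440791.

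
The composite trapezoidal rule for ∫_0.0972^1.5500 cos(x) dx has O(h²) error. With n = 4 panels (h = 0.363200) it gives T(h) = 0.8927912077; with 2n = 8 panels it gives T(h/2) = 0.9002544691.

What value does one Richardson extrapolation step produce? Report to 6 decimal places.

0.902742

Order 2 gives 2^r = 4 and 2^r − 1 = 3.
Weighted: 3.6010178764 − 0.8927912077 = 2.7082266687
Divide by 2^2 − 1 = 3.
Extrapolated: 2.7082266687 / 3 = 0.9027422229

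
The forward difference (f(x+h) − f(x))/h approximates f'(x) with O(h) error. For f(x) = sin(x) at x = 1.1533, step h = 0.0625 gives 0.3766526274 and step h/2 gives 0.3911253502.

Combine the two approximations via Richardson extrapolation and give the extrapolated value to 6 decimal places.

Error is O(h^1); halving h shrinks it by 2^1 = 2.
Numerator 2×A(h/2) − A(h) = 2×0.3911253502 − 0.3766526274 = 0.4055980730
Divide by 2^1 − 1 = 1.
So the Richardson estimate is 0.4055980730.
Gap between inputs: 1.447e-02; correction applied: +0.0144727228.

0.405598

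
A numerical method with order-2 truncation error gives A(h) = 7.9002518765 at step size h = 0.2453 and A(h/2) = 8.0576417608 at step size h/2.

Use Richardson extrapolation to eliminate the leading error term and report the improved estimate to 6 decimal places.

r = 2: numerator weight 4, denominator 3.
4 × 8.0576417608 = 32.2305670432; subtract 7.9002518765 → 24.3303151667
Divide by 2^2 − 1 = 3.
(4 × 8.0576417608 − 7.9002518765)/(4 − 1) = 8.1101050556

8.110105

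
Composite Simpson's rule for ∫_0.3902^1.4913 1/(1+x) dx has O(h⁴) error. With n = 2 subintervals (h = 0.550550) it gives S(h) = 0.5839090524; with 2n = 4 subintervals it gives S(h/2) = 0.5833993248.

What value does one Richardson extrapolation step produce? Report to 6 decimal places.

r = 4: numerator weight 16, denominator 15.
Numerator 16*A(h/2) − A(h) = 16*0.5833993248 − 0.5839090524 = 8.7504801444
Denominator 16 − 1 = 15.
Result: 0.5833653430

0.583365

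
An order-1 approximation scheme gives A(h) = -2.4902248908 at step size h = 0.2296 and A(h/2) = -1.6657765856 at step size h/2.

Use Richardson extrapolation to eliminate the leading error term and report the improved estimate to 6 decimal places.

-0.841328

r = 1: numerator weight 2, denominator 1.
2·(-1.6657765856) = -3.3315531712; (-3.3315531712) − (-2.4902248908) = -0.8413282804
Divide by 2^1 − 1 = 1.
So the Richardson estimate is -0.8413282804.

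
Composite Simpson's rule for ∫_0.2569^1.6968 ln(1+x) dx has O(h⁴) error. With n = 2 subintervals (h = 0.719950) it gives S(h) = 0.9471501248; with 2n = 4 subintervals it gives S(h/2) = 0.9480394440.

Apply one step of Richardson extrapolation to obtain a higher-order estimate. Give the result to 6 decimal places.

Error is O(h^4); halving h shrinks it by 2^4 = 16.
16*0.9480394440 = 15.1686311040; subtract 0.9471501248 → 14.2214809792
Divide by 2^4 − 1 = 15.
Result: 0.9480987319

0.948099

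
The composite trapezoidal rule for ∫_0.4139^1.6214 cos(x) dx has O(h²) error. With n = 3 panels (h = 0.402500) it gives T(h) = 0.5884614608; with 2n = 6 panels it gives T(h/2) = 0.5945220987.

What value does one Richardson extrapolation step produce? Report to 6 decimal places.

0.596542

Error is O(h^2); halving h shrinks it by 2^2 = 4.
4*0.5945220987 − 0.5884614608 = 1.7896269340
Extrapolated: 1.7896269340 / 3 = 0.5965423113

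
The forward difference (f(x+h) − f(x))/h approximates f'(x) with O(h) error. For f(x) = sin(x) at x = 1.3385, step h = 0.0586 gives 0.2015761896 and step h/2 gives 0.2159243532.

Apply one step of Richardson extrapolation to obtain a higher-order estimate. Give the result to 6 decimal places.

Order 1 gives 2^r = 2 and 2^r − 1 = 1.
Weighted: 0.4318487064 − 0.2015761896 = 0.2302725168
Extrapolated: 0.2302725168 / 1 = 0.2302725168
Shift from A(h/2): +0.0143481636.

0.230273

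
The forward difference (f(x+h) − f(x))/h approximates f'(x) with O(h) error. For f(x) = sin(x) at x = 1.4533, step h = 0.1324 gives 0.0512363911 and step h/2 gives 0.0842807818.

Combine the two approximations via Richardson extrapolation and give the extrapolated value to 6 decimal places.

0.117325

The method has order 1: 2^1 = 2.
Top: 2(0.0842807818) − (0.0512363911) = 0.1173251725
Denominator 2 − 1 = 1.
(2 × 0.0842807818 − 0.0512363911)/(2 − 1) = 0.1173251725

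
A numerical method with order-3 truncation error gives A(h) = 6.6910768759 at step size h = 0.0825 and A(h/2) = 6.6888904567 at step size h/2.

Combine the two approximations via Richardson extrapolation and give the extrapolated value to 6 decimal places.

6.688578

With r = 3 the leading error scales as h^3, so the weight is 2^3 = 8.
Numerator 8 × A(h/2) − A(h) = 8 × 6.6888904567 − 6.6910768759 = 46.8200467777
Denominator 8 − 1 = 7.
So the Richardson estimate is 6.6885781111.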